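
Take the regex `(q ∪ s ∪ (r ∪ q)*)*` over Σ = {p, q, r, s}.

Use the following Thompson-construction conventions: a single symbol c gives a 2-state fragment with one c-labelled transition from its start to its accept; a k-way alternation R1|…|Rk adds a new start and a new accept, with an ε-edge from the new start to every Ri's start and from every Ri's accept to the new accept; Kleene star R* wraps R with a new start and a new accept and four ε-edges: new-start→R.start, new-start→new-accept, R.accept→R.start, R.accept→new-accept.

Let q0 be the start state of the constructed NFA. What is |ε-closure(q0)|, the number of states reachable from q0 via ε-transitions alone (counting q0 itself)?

11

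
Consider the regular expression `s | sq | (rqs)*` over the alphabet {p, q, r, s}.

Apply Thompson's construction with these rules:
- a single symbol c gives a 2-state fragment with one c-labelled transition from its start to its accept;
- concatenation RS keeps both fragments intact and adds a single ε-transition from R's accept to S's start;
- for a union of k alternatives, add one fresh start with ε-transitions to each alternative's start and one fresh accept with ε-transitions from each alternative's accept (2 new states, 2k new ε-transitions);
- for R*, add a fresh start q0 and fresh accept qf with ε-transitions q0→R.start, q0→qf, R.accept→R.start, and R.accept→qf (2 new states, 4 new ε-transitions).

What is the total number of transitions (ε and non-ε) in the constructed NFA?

19

By structural recursion:
Each of the 6 symbol leaves contributes 1 transition (1 symbol, 0 ε).
  sq — 3 transitions (2 symbol, 1 ε)
  rqs — 5 transitions (3 symbol, 2 ε)
  (rqs)* — 9 transitions (3 symbol, 6 ε)
  s | sq | (rqs)* — 19 transitions (6 symbol, 13 ε)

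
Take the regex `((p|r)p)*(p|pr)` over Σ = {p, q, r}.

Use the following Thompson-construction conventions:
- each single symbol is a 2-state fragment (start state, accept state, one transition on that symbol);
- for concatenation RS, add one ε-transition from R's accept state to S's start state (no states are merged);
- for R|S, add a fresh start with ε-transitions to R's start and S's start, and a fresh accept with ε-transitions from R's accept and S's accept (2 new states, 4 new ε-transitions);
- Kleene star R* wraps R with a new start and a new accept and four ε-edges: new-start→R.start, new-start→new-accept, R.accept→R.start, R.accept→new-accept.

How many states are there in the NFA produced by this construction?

18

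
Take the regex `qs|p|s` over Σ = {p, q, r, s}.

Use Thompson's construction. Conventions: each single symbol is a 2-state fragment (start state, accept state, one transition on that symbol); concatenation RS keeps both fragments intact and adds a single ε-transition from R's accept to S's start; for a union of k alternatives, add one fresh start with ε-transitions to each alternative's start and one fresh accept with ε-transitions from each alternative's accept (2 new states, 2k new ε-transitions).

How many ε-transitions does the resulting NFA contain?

7

Building bottom-up:
Each of the 4 symbol leaves contributes 0 ε-transitions.
  qs → 1 ε-transition
  qs|p|s → 7 ε-transitions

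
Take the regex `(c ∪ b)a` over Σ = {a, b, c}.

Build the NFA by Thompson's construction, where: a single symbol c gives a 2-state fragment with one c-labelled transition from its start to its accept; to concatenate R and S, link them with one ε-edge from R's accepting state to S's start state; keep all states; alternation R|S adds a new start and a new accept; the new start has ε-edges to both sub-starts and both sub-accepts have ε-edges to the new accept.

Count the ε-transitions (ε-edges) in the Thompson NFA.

Recursing over subexpressions:
Each of the 3 symbol leaves contributes 0 ε-transitions.
  c ∪ b = 4 ε-transitions
  (c ∪ b)a = 5 ε-transitions

5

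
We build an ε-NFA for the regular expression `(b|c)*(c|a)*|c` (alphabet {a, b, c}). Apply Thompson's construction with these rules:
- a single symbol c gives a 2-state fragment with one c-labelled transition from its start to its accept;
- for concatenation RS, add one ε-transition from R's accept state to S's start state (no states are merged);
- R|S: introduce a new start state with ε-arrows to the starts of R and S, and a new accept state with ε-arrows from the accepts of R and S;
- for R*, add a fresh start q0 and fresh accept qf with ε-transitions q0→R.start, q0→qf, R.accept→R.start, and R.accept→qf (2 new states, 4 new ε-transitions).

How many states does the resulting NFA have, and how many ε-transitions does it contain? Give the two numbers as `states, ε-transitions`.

20, 21

Building bottom-up:
Each of the 5 symbol leaves contributes 2 states and 0 ε-transitions.
  b|c — 6 states, 4 ε-transitions
  (b|c)* — 8 states, 8 ε-transitions
  c|a — 6 states, 4 ε-transitions
  (c|a)* — 8 states, 8 ε-transitions
  (b|c)*(c|a)* — 16 states, 17 ε-transitions
  (b|c)*(c|a)*|c — 20 states, 21 ε-transitions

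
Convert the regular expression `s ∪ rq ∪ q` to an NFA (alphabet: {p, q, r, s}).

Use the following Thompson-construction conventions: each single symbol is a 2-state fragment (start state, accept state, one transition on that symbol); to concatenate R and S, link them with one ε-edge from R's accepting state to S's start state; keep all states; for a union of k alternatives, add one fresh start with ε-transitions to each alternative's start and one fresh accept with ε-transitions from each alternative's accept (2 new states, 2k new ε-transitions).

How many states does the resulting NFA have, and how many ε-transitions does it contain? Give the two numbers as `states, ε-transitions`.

10, 7

Building bottom-up:
Each of the 4 symbol leaves contributes 2 states and 0 ε-transitions.
  rq : 4 states, 1 ε-transition
  s ∪ rq ∪ q : 10 states, 7 ε-transitions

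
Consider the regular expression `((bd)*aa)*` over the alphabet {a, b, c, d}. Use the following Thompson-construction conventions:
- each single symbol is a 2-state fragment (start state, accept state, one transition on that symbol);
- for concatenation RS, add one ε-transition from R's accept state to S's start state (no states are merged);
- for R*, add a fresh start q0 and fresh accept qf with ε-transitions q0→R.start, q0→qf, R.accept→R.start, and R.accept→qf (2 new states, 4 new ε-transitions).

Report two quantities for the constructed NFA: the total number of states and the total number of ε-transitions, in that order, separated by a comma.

Building bottom-up:
Each of the 4 symbol leaves contributes 2 states and 0 ε-transitions.
  bd = 4 states, 1 ε-transition
  (bd)* = 6 states, 5 ε-transitions
  (bd)*aa = 10 states, 7 ε-transitions
  ((bd)*aa)* = 12 states, 11 ε-transitions

12, 11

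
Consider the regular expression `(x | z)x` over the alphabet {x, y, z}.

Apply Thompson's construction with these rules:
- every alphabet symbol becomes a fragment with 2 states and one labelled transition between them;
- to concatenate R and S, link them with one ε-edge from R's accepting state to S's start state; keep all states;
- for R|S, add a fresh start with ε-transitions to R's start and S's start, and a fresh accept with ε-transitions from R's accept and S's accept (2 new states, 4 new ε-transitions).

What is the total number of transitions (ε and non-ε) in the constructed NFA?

Per subexpression:
Each of the 3 symbol leaves contributes 1 transition (1 symbol, 0 ε).
  x | z : 6 transitions (2 symbol, 4 ε)
  (x | z)x : 8 transitions (3 symbol, 5 ε)

8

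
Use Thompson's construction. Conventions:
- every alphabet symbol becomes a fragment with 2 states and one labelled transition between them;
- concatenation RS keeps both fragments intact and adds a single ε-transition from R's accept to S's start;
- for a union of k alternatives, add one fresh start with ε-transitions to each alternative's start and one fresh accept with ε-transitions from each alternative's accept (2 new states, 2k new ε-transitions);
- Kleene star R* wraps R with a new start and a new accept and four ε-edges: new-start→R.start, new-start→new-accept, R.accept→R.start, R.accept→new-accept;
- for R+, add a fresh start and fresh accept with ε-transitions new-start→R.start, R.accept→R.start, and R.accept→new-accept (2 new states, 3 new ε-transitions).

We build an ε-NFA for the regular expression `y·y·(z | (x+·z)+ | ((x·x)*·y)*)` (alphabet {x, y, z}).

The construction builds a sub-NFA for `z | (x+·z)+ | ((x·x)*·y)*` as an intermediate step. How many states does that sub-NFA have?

22

Fragment for `z | (x+·z)+ | ((x·x)*·y)*`:
Each of the 6 symbol leaves contributes a 2-state fragment.
  x+ — 4 states
  x+·z — 6 states
  (x+·z)+ — 8 states
  x·x — 4 states
  (x·x)* — 6 states
  (x·x)*·y — 8 states
  ((x·x)*·y)* — 10 states
  z | (x+·z)+ | ((x·x)*·y)* — 22 states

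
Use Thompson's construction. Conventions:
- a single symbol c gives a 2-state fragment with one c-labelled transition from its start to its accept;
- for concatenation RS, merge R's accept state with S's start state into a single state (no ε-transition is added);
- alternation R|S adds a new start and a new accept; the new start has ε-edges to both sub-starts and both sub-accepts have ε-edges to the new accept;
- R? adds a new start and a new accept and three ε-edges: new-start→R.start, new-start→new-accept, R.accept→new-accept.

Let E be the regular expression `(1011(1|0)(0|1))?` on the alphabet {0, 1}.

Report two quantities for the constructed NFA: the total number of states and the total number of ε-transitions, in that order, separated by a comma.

Building bottom-up:
Each of the 8 symbol leaves contributes 2 states and 0 ε-transitions.
  1|0 : 6 states, 4 ε-transitions
  0|1 : 6 states, 4 ε-transitions
  1011(1|0)(0|1) : 15 states, 8 ε-transitions
  (1011(1|0)(0|1))? : 17 states, 11 ε-transitions

17, 11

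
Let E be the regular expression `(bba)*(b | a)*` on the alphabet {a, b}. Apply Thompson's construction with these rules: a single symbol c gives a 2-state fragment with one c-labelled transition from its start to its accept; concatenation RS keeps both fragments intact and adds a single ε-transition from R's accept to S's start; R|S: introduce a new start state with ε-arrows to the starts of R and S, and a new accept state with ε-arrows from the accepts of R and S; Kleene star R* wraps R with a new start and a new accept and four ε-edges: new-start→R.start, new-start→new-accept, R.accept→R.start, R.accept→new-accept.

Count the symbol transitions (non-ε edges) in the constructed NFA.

Recursing over subexpressions:
Each of the 5 symbol leaves contributes exactly 1 symbol transition.
  bba → 3 symbol transitions
  (bba)* → 3 symbol transitions
  b | a → 2 symbol transitions
  (b | a)* → 2 symbol transitions
  (bba)*(b | a)* → 5 symbol transitions

5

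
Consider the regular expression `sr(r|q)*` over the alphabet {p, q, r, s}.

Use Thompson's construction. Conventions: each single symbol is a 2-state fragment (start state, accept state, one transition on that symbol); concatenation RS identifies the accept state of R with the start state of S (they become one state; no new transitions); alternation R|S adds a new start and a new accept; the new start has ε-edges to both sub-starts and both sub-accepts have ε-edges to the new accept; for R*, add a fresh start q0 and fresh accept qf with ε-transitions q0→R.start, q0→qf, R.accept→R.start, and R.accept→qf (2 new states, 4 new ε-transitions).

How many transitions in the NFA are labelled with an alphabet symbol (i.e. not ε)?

4

Bottom-up over the parse tree:
Each of the 4 symbol leaves contributes exactly 1 symbol transition.
  r|q : 2 symbol transitions
  (r|q)* : 2 symbol transitions
  sr(r|q)* : 4 symbol transitions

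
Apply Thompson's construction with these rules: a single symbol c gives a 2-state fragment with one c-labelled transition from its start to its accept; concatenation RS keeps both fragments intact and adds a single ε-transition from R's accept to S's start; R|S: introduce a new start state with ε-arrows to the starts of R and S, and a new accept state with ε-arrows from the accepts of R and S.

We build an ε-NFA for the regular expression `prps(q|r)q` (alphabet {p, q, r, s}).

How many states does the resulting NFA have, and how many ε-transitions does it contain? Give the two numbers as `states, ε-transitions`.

16, 9

Building bottom-up:
Each of the 7 symbol leaves contributes 2 states and 0 ε-transitions.
  q|r : 6 states, 4 ε-transitions
  prps(q|r)q : 16 states, 9 ε-transitions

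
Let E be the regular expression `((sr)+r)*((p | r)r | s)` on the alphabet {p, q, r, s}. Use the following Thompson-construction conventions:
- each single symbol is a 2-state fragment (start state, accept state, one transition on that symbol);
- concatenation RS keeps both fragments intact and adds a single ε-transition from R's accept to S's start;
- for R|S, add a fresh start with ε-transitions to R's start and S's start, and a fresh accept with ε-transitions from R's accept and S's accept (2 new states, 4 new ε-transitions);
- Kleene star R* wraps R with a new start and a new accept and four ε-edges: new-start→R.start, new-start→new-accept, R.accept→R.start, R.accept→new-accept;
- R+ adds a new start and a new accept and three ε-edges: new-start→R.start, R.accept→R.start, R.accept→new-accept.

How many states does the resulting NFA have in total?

By structural recursion:
Each of the 7 symbol leaves contributes a 2-state fragment.
  sr = 4 states
  (sr)+ = 6 states
  (sr)+r = 8 states
  ((sr)+r)* = 10 states
  p | r = 6 states
  (p | r)r = 8 states
  (p | r)r | s = 12 states
  ((sr)+r)*((p | r)r | s) = 22 states

22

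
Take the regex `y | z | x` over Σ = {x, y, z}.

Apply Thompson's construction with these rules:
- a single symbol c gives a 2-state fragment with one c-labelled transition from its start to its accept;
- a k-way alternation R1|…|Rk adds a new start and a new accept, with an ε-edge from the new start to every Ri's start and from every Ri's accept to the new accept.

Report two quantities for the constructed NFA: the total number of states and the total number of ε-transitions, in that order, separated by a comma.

8, 6

By structural recursion:
Each of the 3 symbol leaves contributes 2 states and 0 ε-transitions.
  y | z | x → 8 states, 6 ε-transitions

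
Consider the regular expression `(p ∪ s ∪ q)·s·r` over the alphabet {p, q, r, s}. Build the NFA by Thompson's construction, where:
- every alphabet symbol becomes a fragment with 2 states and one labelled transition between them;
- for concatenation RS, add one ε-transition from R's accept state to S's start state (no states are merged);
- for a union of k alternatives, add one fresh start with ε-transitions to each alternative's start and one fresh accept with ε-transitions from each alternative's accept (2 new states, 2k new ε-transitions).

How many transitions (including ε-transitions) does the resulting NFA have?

By structural recursion:
Each of the 5 symbol leaves contributes 1 transition (1 symbol, 0 ε).
  p ∪ s ∪ q = 9 transitions (3 symbol, 6 ε)
  (p ∪ s ∪ q)·s·r = 13 transitions (5 symbol, 8 ε)

13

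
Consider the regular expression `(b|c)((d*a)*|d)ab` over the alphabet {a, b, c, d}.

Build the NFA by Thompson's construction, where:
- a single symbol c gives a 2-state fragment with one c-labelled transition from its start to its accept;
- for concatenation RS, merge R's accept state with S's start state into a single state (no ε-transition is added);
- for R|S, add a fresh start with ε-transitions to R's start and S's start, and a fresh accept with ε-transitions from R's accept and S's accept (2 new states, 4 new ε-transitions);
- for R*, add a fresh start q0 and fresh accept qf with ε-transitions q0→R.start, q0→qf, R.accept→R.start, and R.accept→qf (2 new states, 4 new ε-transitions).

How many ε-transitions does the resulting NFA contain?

16

By structural recursion:
Each of the 7 symbol leaves contributes 0 ε-transitions.
  b|c → 4 ε-transitions
  d* → 4 ε-transitions
  d*a → 4 ε-transitions
  (d*a)* → 8 ε-transitions
  (d*a)*|d → 12 ε-transitions
  (b|c)((d*a)*|d)ab → 16 ε-transitions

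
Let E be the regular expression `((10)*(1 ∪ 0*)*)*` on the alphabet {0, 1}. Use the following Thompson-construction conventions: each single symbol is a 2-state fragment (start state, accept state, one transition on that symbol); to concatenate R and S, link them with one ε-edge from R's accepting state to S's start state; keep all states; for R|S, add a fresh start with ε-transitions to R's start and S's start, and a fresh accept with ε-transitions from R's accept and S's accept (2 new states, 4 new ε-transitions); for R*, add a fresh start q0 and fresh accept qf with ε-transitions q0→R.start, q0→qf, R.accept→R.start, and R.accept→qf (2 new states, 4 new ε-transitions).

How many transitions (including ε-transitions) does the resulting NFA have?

26

By structural recursion:
Each of the 4 symbol leaves contributes 1 transition (1 symbol, 0 ε).
  10 — 3 transitions (2 symbol, 1 ε)
  (10)* — 7 transitions (2 symbol, 5 ε)
  0* — 5 transitions (1 symbol, 4 ε)
  1 ∪ 0* — 10 transitions (2 symbol, 8 ε)
  (1 ∪ 0*)* — 14 transitions (2 symbol, 12 ε)
  (10)*(1 ∪ 0*)* — 22 transitions (4 symbol, 18 ε)
  ((10)*(1 ∪ 0*)*)* — 26 transitions (4 symbol, 22 ε)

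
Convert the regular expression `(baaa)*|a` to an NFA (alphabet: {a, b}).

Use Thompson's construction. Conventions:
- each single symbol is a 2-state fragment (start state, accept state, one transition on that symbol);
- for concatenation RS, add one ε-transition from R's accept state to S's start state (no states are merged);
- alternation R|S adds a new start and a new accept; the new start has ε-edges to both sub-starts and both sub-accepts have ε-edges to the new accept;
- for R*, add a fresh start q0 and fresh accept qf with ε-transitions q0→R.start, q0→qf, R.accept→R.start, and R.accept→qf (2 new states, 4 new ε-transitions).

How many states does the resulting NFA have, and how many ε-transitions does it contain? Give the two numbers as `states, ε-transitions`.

Recursing over subexpressions:
Each of the 5 symbol leaves contributes 2 states and 0 ε-transitions.
  baaa = 8 states, 3 ε-transitions
  (baaa)* = 10 states, 7 ε-transitions
  (baaa)*|a = 14 states, 11 ε-transitions

14, 11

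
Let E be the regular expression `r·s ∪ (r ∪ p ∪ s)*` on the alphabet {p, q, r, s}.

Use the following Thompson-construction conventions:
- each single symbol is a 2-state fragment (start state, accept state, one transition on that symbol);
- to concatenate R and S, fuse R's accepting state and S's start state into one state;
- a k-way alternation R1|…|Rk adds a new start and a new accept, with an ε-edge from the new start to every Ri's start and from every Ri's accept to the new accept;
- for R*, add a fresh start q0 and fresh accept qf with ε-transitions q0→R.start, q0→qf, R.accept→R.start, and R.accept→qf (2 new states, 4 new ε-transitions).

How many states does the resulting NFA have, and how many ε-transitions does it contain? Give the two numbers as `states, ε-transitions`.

15, 14

By structural recursion:
Each of the 5 symbol leaves contributes 2 states and 0 ε-transitions.
  r·s → 3 states, 0 ε-transitions
  r ∪ p ∪ s → 8 states, 6 ε-transitions
  (r ∪ p ∪ s)* → 10 states, 10 ε-transitions
  r·s ∪ (r ∪ p ∪ s)* → 15 states, 14 ε-transitions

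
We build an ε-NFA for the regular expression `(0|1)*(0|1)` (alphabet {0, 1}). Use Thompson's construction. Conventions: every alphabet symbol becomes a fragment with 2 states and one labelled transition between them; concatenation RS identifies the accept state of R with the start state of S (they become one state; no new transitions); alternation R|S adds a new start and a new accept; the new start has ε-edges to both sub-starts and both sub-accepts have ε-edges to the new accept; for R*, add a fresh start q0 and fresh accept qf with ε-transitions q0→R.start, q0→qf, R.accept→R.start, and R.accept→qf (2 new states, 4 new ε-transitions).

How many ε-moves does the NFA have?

Building bottom-up:
Each of the 4 symbol leaves contributes 0 ε-transitions.
  0|1 = 4 ε-transitions
  (0|1)* = 8 ε-transitions
  0|1 = 4 ε-transitions
  (0|1)*(0|1) = 12 ε-transitions

12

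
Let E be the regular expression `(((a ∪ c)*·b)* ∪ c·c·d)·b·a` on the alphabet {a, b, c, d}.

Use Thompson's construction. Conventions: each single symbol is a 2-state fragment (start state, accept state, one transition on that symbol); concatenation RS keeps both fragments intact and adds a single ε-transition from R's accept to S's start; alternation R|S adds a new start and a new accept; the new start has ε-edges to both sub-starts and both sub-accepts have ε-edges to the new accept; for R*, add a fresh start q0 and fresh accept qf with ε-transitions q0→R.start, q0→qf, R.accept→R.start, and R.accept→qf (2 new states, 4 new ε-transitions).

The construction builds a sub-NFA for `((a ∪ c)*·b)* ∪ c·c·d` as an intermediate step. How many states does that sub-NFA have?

Fragment for `((a ∪ c)*·b)* ∪ c·c·d`:
Each of the 6 symbol leaves contributes a 2-state fragment.
  a ∪ c : 6 states
  (a ∪ c)* : 8 states
  (a ∪ c)*·b : 10 states
  ((a ∪ c)*·b)* : 12 states
  c·c·d : 6 states
  ((a ∪ c)*·b)* ∪ c·c·d : 20 states

20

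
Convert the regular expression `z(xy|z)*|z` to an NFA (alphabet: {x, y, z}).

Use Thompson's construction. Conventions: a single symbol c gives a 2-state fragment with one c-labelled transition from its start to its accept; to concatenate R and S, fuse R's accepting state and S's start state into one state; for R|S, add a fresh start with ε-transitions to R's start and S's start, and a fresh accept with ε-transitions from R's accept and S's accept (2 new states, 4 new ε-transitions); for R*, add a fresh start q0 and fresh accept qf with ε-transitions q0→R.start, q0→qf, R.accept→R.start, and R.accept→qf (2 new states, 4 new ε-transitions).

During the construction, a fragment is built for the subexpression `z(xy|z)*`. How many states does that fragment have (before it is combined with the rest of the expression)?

Fragment for `z(xy|z)*`:
Each of the 4 symbol leaves contributes a 2-state fragment.
  xy → 3 states
  xy|z → 7 states
  (xy|z)* → 9 states
  z(xy|z)* → 10 states

10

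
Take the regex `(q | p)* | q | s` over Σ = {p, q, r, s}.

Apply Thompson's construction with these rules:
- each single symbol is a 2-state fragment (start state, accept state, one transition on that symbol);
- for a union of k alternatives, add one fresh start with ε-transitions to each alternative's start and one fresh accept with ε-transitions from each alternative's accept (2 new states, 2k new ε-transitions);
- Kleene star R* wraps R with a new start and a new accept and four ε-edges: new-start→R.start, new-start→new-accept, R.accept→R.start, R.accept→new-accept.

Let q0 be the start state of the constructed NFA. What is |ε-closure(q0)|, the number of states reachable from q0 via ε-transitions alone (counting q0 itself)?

9

Compute the ε-closure size of each fragment's start state recursively; a symbol fragment's start has no outgoing ε-edge, so its closure is just itself (size 1).
  q | p → |closure| = 1 + 1 + 1 = 3 (the new accept is not ε-reachable since no branch accepts ε)
  (q | p)* → the star's fresh start ε-reaches both the body's start and the fresh accept: |closure| = 2 + 3 = 5
  (q | p)* | q | s → new start ε-reaches every alternative's start; at least one alternative accepts ε, so the union's new accept is reached too: |closure| = 1 + 5 + 1 + 1 + 1 = 9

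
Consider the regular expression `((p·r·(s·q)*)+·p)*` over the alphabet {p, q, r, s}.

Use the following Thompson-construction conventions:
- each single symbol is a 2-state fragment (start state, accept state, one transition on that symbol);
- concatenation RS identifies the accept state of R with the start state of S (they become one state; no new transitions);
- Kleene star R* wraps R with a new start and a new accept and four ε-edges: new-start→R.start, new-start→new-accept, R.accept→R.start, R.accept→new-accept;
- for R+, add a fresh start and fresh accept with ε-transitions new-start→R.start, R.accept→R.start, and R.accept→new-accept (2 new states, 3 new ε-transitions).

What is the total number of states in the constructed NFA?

12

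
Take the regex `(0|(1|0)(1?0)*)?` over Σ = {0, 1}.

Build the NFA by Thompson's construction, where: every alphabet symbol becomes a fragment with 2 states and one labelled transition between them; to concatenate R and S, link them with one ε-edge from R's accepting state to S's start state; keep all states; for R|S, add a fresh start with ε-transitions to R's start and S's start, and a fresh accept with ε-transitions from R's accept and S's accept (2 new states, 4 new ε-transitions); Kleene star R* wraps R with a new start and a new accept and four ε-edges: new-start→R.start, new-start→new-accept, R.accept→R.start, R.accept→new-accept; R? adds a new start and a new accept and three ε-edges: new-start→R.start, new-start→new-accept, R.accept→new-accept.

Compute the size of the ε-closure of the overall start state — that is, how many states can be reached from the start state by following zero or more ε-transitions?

Let C(F) = |ε-closure(F.start)| within fragment F, and note whether F accepts ε. Symbol fragments have C = 1 and do not accept ε. Then:
  1|0 — C = 1 + 1 + 1 = 3 (the new accept is not ε-reachable since no branch accepts ε)
  1? — C = 1 (new start) + 1 (body) + 1 (new accept, via ε) = 3
  1?0 — the left operand accepts ε, so the closure extends into the next operand (via the concat ε-link); C = 3 + 1 = 4
  (1?0)* — C = 1 (new start) + 4 (body) + 1 (new accept) = 6
  (1|0)(1?0)* — C equals the left operand's closure size = 3 (its accept is not ε-reachable, so the closure stops there)
  0|(1|0)(1?0)* — new start ε-reaches every alternative's start; none of them accept ε, so the new accept is not reached: C = 1 + 1 + 3 = 5
  (0|(1|0)(1?0)*)? — new start has ε-edges to the inner start and to the new accept, so C = 2 + 5 = 7

7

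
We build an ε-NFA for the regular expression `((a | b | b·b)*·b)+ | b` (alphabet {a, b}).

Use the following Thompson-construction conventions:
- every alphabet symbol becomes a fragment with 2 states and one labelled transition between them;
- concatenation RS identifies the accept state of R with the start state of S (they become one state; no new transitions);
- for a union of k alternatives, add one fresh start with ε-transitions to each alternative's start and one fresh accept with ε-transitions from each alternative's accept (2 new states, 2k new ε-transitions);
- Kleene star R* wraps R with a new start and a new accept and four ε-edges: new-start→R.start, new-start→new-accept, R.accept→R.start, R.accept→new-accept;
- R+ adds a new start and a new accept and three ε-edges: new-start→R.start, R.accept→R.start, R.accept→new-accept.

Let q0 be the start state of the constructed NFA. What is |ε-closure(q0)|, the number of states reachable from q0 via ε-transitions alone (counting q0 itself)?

Let C(F) = |ε-closure(F.start)| within fragment F, and note whether F accepts ε. Symbol fragments have C = 1 and do not accept ε. Then:
  b·b : same as the first factor's closure: |ε-closure| = 1
  a | b | b·b : new start ε-reaches every alternative's start; none of them accept ε, so the new accept is not reached: |ε-closure| = 1 + 1 + 1 + 1 = 4
  (a | b | b·b)* : the star's fresh start ε-reaches both the body's start and the fresh accept: |ε-closure| = 2 + 4 = 6
  (a | b | b·b)*·b : |ε-closure| = 6 + (1−1) = 6 (closure spills across the concat boundary because the left factor accepts ε)
  ((a | b | b·b)*·b)+ : |ε-closure| = 1 + 6 = 7 (the body doesn't accept ε, so the new accept is not reached)
  ((a | b | b·b)*·b)+ | b : |ε-closure| = 1 + 7 + 1 = 9 (the new accept is not ε-reachable since no branch accepts ε)

9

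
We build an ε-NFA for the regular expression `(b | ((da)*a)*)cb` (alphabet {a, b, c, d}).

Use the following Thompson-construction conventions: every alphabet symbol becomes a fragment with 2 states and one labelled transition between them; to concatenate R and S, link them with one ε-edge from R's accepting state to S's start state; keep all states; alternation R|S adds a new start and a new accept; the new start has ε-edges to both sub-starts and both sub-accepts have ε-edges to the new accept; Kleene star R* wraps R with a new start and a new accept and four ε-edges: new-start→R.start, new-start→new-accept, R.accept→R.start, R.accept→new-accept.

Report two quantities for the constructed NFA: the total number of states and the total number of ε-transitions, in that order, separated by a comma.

18, 16

By structural recursion:
Each of the 6 symbol leaves contributes 2 states and 0 ε-transitions.
  da = 4 states, 1 ε-transition
  (da)* = 6 states, 5 ε-transitions
  (da)*a = 8 states, 6 ε-transitions
  ((da)*a)* = 10 states, 10 ε-transitions
  b | ((da)*a)* = 14 states, 14 ε-transitions
  (b | ((da)*a)*)cb = 18 states, 16 ε-transitions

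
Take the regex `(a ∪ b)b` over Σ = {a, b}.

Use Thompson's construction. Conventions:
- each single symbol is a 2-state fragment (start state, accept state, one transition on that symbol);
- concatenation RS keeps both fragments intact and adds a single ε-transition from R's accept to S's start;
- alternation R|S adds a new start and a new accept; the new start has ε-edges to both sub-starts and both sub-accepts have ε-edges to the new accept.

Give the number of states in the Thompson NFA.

Building bottom-up:
Each of the 3 symbol leaves contributes a 2-state fragment.
  a ∪ b : 6 states
  (a ∪ b)b : 8 states

8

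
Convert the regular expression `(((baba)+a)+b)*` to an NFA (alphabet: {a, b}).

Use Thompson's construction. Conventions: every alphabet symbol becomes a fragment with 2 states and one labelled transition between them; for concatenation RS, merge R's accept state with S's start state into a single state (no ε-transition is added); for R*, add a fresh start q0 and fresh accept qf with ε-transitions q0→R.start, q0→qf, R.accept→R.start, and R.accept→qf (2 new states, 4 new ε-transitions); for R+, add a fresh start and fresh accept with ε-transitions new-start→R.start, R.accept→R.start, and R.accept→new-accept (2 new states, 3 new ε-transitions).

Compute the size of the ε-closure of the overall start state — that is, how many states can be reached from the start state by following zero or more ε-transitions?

5

Let C(F) = |ε-closure(F.start)| within fragment F, and note whether F accepts ε. Symbol fragments have C = 1 and do not accept ε. Then:
  baba — same as the first factor's closure: C = 1
  (baba)+ — C = 1 + 1 = 2 (the body doesn't accept ε, so the new accept is not reached)
  (baba)+a — same as the first factor's closure: C = 2
  ((baba)+a)+ — new start ε-reaches only the body's start; the new accept needs a symbol first: C = 1 + 2 = 3
  ((baba)+a)+b — same as the first factor's closure: C = 3
  (((baba)+a)+b)* — new start has ε-edges to the inner start and to the new accept, so C = 2 + 3 = 5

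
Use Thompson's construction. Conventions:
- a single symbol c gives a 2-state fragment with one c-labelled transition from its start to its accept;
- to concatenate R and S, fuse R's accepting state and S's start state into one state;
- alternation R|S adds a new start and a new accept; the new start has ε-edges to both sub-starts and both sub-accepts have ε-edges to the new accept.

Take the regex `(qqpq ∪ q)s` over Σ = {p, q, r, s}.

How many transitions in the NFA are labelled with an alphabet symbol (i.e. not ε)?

6

Recursing over subexpressions:
Each of the 6 symbol leaves contributes exactly 1 symbol transition.
  qqpq : 4 symbol transitions
  qqpq ∪ q : 5 symbol transitions
  (qqpq ∪ q)s : 6 symbol transitions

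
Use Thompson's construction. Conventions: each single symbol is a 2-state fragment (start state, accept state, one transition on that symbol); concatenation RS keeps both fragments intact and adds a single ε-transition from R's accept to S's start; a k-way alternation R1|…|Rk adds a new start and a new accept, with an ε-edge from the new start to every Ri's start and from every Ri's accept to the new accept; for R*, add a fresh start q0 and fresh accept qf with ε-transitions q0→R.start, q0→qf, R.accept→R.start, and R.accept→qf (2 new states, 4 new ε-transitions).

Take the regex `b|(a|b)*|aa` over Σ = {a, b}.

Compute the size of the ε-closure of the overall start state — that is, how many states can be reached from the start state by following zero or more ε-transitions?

Work bottom-up. For each fragment F, track |ε-closure(F.start)| and whether F's accept lies in that closure (i.e. whether F accepts ε). A single-symbol fragment has closure size 1 and does not accept ε.
  a|b — new start ε-reaches every alternative's start; none of them accept ε, so the new accept is not reached: |ε-closure| = 1 + 1 + 1 = 3
  (a|b)* — |ε-closure| = 1 (new start) + 3 (body) + 1 (new accept) = 5
  aa — same as the first factor's closure: |ε-closure| = 1
  b|(a|b)*|aa — |ε-closure| = 1 (new start) + (1 + 5 + 1) + 1 (new accept, since some branch ε-reaches its own accept) = 9

9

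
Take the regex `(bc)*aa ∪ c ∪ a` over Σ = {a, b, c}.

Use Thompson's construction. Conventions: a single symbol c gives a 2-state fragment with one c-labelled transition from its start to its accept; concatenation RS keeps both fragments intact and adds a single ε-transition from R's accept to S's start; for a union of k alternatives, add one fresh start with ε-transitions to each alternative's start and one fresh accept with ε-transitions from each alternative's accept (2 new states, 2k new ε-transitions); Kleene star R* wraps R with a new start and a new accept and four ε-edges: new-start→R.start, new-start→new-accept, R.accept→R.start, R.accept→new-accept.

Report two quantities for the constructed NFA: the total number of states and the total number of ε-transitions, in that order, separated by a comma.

16, 13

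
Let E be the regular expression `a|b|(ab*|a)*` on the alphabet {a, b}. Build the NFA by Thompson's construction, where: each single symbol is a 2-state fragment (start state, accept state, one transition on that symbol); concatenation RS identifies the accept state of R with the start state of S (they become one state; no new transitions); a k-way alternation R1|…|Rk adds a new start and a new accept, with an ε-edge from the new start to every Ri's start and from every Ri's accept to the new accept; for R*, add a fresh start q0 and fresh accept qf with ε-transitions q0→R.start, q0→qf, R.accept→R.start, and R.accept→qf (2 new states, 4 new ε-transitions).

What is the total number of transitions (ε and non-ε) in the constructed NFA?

23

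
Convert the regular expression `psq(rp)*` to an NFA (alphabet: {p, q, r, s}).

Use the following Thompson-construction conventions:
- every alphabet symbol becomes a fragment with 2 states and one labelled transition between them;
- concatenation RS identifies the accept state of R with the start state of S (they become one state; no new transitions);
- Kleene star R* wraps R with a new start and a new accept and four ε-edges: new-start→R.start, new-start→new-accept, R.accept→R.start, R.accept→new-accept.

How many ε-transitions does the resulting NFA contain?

4

By structural recursion:
Each of the 5 symbol leaves contributes 0 ε-transitions.
  rp = 0 ε-transitions
  (rp)* = 4 ε-transitions
  psq(rp)* = 4 ε-transitions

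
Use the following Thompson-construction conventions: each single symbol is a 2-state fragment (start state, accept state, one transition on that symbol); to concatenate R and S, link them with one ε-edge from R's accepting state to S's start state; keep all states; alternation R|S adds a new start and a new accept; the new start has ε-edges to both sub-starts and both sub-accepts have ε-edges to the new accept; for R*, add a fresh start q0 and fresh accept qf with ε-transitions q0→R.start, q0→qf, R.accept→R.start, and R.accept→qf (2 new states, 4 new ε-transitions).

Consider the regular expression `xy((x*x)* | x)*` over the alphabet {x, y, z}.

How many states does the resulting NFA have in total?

18

Building bottom-up:
Each of the 5 symbol leaves contributes a 2-state fragment.
  x* : 4 states
  x*x : 6 states
  (x*x)* : 8 states
  (x*x)* | x : 12 states
  ((x*x)* | x)* : 14 states
  xy((x*x)* | x)* : 18 states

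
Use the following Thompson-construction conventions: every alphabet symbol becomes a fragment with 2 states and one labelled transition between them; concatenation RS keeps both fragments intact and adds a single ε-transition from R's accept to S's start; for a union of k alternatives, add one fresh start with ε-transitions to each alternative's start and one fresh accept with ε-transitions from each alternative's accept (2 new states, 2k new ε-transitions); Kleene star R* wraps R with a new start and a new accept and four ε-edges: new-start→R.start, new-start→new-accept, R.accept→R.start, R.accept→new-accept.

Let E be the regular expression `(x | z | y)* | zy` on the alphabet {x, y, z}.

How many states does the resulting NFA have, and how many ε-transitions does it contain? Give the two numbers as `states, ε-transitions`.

16, 15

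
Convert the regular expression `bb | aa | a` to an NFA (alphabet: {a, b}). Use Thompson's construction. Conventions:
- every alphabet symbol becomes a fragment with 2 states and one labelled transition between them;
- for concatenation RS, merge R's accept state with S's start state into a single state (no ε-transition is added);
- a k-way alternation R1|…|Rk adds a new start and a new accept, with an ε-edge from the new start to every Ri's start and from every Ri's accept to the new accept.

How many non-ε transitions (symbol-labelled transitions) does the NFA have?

5

Recursing over subexpressions:
Each of the 5 symbol leaves contributes exactly 1 symbol transition.
  bb → 2 symbol transitions
  aa → 2 symbol transitions
  bb | aa | a → 5 symbol transitions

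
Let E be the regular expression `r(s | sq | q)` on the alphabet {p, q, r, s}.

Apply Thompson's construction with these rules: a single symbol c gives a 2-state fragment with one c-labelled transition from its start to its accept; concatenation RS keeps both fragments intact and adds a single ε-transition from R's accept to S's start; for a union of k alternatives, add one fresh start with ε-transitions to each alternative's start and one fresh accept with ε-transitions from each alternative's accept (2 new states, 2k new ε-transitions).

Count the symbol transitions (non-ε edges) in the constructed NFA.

Bottom-up over the parse tree:
Each of the 5 symbol leaves contributes exactly 1 symbol transition.
  sq : 2 symbol transitions
  s | sq | q : 4 symbol transitions
  r(s | sq | q) : 5 symbol transitions

5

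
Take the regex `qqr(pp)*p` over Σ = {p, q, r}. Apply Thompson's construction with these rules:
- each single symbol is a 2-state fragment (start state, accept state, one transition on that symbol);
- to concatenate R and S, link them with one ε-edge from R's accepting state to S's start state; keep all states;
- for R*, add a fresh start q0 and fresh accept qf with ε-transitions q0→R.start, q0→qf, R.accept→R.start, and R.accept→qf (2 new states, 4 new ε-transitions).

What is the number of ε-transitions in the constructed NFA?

Building bottom-up:
Each of the 6 symbol leaves contributes 0 ε-transitions.
  pp = 1 ε-transition
  (pp)* = 5 ε-transitions
  qqr(pp)*p = 9 ε-transitions

9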